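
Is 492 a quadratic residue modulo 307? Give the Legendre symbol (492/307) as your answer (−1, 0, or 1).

-1

Euler's criterion: (492/307) ≡ 185^153 (mod 307).
185^2 ≡ 148 (mod 307)
185^4 ≡ 107 (mod 307)
185^8 ≡ 90 (mod 307)
185^16 ≡ 118 (mod 307)
185^32 ≡ 109 (mod 307)
185^64 ≡ 215 (mod 307)
185^128 ≡ 175 (mod 307)
185^153 = 185^(128+16+8+1) ≡ 306 (mod 307).
Result is 306 ≡ −1, so (492/307) = −1.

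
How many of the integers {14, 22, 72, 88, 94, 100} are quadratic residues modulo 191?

2

(14/191) = -1 → non-residue.
(22/191) = -1 → non-residue.
(72/191) = +1 → QR.
(88/191) = -1 → non-residue.
(94/191) = -1 → non-residue.
(100/191) = +1 → QR.
Total quadratic residues among the 6: 2.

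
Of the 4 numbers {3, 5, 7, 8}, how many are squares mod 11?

2

(3/11) = +1 → QR.
(5/11) = +1 → QR.
(7/11) = -1 → non-residue.
(8/11) = -1 → non-residue.
Total quadratic residues among the 4: 2.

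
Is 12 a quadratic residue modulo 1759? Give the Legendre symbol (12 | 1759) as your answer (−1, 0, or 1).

Pull out 2^2: since 1759 ≡ 7 (mod 8), (2/1759) = +1, so (2/1759)^2 = +1.
Reciprocity: 3 ≡ 3 and 1759 ≡ 3 (mod 4), so (3/1759) = −(1759/3).
Reduce top mod 3: now compute (1/3).
Reached (1/3) = 1. Collecting the sign flips along the way, the symbol is -1.

-1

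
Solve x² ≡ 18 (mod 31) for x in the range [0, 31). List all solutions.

7, 24

Since 31 ≡ 3 (mod 4), a square root of 18 is 18^((31+1)/4) = 18^8 mod 31.
Repeated squaring: 18^2≡14, 18^4≡10, 18^8≡7 (mod 31).
18^8 = 18^(8) ≡ 7 (mod 31).
Check: 7² = 49 ≡ 18 (mod 31). The two roots are 7 and 24.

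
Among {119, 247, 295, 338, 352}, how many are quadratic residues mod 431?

4

(119/431) = +1 → QR.
(247/431) = -1 → non-residue.
(295/431) = +1 → QR.
(338/431) = +1 → QR.
(352/431) = +1 → QR.
Total quadratic residues among the 5: 4.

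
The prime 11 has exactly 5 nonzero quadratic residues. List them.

Square k = 1,…,5 (k and 11−k give the same square):
1²=1, 2²=4, 3²=9, 4²≡5, 5²≡3 (mod 11).
So the quadratic residues mod 11 are {1, 3, 4, 5, 9}.

1, 3, 4, 5, 9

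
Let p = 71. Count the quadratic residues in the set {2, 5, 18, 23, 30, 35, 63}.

4

(2/71) = +1 → QR.
(5/71) = +1 → QR.
(18/71) = +1 → QR.
(23/71) = -1 → non-residue.
(30/71) = +1 → QR.
(35/71) = -1 → non-residue.
(63/71) = -1 → non-residue.
Total quadratic residues among the 7: 4.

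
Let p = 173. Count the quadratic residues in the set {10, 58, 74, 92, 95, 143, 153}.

(10/173) = +1 → QR.
(58/173) = -1 → non-residue.
(74/173) = -1 → non-residue.
(92/173) = +1 → QR.
(95/173) = +1 → QR.
(143/173) = -1 → non-residue.
(153/173) = -1 → non-residue.
Total quadratic residues among the 7: 3.

3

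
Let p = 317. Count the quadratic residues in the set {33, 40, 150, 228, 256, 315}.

4

(33/317) = -1 → non-residue.
(40/317) = +1 → QR.
(150/317) = +1 → QR.
(228/317) = +1 → QR.
(256/317) = +1 → QR.
(315/317) = -1 → non-residue.
Total quadratic residues among the 6: 4.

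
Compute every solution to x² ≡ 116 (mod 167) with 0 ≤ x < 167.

28, 139

Since 167 ≡ 3 (mod 4), a square root of 116 is 116^((167+1)/4) = 116^42 mod 167.
Repeated squaring: 116^2≡96, 116^4≡31, 116^8≡126, 116^16≡11, 116^32≡121 (mod 167).
116^42 = 116^(32+8+2) ≡ 28 (mod 167).
Check: 28² = 784 ≡ 116 (mod 167). The two roots are 28 and 139.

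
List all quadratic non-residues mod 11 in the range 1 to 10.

2 6 7 8 10

Square k = 1,…,5 (k and 11−k give the same square):
1²=1, 2²=4, 3²=9, 4²≡5, 5²≡3 (mod 11).
The residues are {1, 3, 4, 5, 9}; the non-residues are the remaining 5 nonzero classes.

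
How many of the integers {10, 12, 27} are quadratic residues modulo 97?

(10/97) = -1 → non-residue.
(12/97) = +1 → QR.
(27/97) = +1 → QR.
Total quadratic residues among the 3: 2.

2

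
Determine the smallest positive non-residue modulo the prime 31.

(2/31) = +1, so 2 is a residue.
(3/31) = −1, so 3 is the smallest positive non-residue mod 31.

3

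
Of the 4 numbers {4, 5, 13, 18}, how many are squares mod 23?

3

(4/23) = +1 → QR.
(5/23) = -1 → non-residue.
(13/23) = +1 → QR.
(18/23) = +1 → QR.
Total quadratic residues among the 4: 3.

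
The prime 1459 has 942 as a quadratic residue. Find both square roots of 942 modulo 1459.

Since 1459 ≡ 3 (mod 4), a square root of 942 is 942^((1459+1)/4) = 942^365 mod 1459.
Repeated squaring: 942^2≡292, 942^4≡642, 942^8≡726, 942^16≡377, 942^32≡606, 942^64≡1027, 942^128≡1331, 942^256≡335 (mod 1459).
942^365 = 942^(256+64+32+8+4+1) ≡ 49 (mod 1459).
Check: 49² = 2401 ≡ 942 (mod 1459). The two roots are 49 and 1410.

49, 1410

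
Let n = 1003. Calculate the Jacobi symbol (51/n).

0

Reciprocity: 51 ≡ 3 and 1003 ≡ 3 (mod 4), so (51/1003) = −(1003/51).
Reduce top mod 51: now compute (34/51).
Pull out 2: since 51 ≡ 3 (mod 8), (2/51) = -1.
Reciprocity: 17 ≡ 1 and 51 ≡ 3 (mod 4), so (17/51) = +(51/17).
Reduce top mod 17: now compute (0/17).
Top reduces to 0: gcd > 1, so the symbol is 0.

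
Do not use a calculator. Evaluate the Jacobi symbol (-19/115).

1

First reduce: -19 ≡ 96 (mod 115).
Pull out 2^5: since 115 ≡ 3 (mod 8), (2/115) = -1, so (2/115)^5 = -1.
Reciprocity: 3 ≡ 3 and 115 ≡ 3 (mod 4), so (3/115) = −(115/3).
Reduce top mod 3: now compute (1/3).
Reached (1/3) = 1. Collecting the sign flips along the way, the symbol is +1.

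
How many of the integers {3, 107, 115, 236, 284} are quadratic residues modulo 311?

(3/311) = +1 → QR.
(107/311) = +1 → QR.
(115/311) = -1 → non-residue.
(236/311) = -1 → non-residue.
(284/311) = -1 → non-residue.
Total quadratic residues among the 5: 2.

2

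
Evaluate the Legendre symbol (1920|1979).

Pull out 2^7: since 1979 ≡ 3 (mod 8), (2/1979) = -1, so (2/1979)^7 = -1.
Reciprocity: 15 ≡ 3 and 1979 ≡ 3 (mod 4), so (15/1979) = −(1979/15).
Reduce top mod 15: now compute (14/15).
Pull out 2: since 15 ≡ 7 (mod 8), (2/15) = +1.
Reciprocity: 7 ≡ 3 and 15 ≡ 3 (mod 4), so (7/15) = −(15/7).
Reduce top mod 7: now compute (1/7).
Reached (1/7) = 1. Collecting the sign flips along the way, the symbol is -1.

-1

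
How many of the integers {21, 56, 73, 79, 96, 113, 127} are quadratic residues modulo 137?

2

(21/137) = -1 → non-residue.
(56/137) = +1 → QR.
(73/137) = +1 → QR.
(79/137) = -1 → non-residue.
(96/137) = -1 → non-residue.
(113/137) = -1 → non-residue.
(127/137) = -1 → non-residue.
Total quadratic residues among the 7: 2.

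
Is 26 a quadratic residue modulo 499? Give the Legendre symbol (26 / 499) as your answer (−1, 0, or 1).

1

Euler's criterion: (26/499) ≡ 26^249 (mod 499).
26^2 ≡ 177 (mod 499)
26^4 ≡ 391 (mod 499)
26^8 ≡ 187 (mod 499)
26^16 ≡ 39 (mod 499)
26^32 ≡ 24 (mod 499)
26^64 ≡ 77 (mod 499)
26^128 ≡ 440 (mod 499)
26^249 = 26^(128+64+32+16+8+1) ≡ 1 (mod 499).
Result is 1, so (26/499) = 1.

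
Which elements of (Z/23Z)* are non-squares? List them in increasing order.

Square k = 1,…,11 (k and 23−k give the same square):
1²=1, 2²=4, 3²=9, 4²=16, 5²≡2, 6²≡13, 7²≡3, 8²≡18, 9²≡12, 10²≡8, 11²≡6 (mod 23).
The residues are {1, 2, 3, 4, 6, 8, 9, 12, 13, 16, 18}; the non-residues are the remaining 11 nonzero classes.

5, 7, 10, 11, 14, 15, 17, 19, 20, 21, 22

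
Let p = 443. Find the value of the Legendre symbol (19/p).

-1

Reciprocity: 19 ≡ 3 and 443 ≡ 3 (mod 4), so (19/443) = −(443/19).
Reduce top mod 19: now compute (6/19).
Pull out 2: since 19 ≡ 3 (mod 8), (2/19) = -1.
Reciprocity: 3 ≡ 3 and 19 ≡ 3 (mod 4), so (3/19) = −(19/3).
Reduce top mod 3: now compute (1/3).
Reached (1/3) = 1. Collecting the sign flips along the way, the symbol is -1.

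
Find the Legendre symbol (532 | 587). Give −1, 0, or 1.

Pull out 2^2: since 587 ≡ 3 (mod 8), (2/587) = -1, so (2/587)^2 = +1.
Reciprocity: 133 ≡ 1 and 587 ≡ 3 (mod 4), so (133/587) = +(587/133).
Reduce top mod 133: now compute (55/133).
Reciprocity: 55 ≡ 3 and 133 ≡ 1 (mod 4), so (55/133) = +(133/55).
Reduce top mod 55: now compute (23/55).
Reciprocity: 23 ≡ 3 and 55 ≡ 3 (mod 4), so (23/55) = −(55/23).
Reduce top mod 23: now compute (9/23).
Reciprocity: 9 ≡ 1 and 23 ≡ 3 (mod 4), so (9/23) = +(23/9).
Reduce top mod 9: now compute (5/9).
Reciprocity: 5 ≡ 1 and 9 ≡ 1 (mod 4), so (5/9) = +(9/5).
Reduce top mod 5: now compute (4/5).
Pull out 2^2: since 5 ≡ 5 (mod 8), (2/5) = -1, so (2/5)^2 = +1.
Reached (1/5) = 1. Collecting the sign flips along the way, the symbol is -1.

-1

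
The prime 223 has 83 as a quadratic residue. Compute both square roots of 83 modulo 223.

23, 200

Since 223 ≡ 3 (mod 4), a square root of 83 is 83^((223+1)/4) = 83^56 mod 223.
Repeated squaring: 83^2≡199, 83^4≡130, 83^8≡175, 83^16≡74, 83^32≡124 (mod 223).
83^56 = 83^(32+16+8) ≡ 200 (mod 223).
Check: 200² = 40000 ≡ 83 (mod 223). The two roots are 23 and 200.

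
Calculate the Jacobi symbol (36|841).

Pull out 2^2: since 841 ≡ 1 (mod 8), (2/841) = +1, so (2/841)^2 = +1.
Reciprocity: 9 ≡ 1 and 841 ≡ 1 (mod 4), so (9/841) = +(841/9).
Reduce top mod 9: now compute (4/9).
Pull out 2^2: since 9 ≡ 1 (mod 8), (2/9) = +1, so (2/9)^2 = +1.
Reached (1/9) = 1. Collecting the sign flips along the way, the symbol is +1.

1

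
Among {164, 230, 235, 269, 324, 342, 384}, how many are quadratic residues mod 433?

6

(164/433) = +1 → QR.
(230/433) = +1 → QR.
(235/433) = +1 → QR.
(269/433) = +1 → QR.
(324/433) = +1 → QR.
(342/433) = -1 → non-residue.
(384/433) = +1 → QR.
Total quadratic residues among the 7: 6.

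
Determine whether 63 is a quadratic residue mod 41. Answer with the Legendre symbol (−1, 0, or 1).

First reduce: 63 ≡ 22 (mod 41).
Pull out 2: since 41 ≡ 1 (mod 8), (2/41) = +1.
Reciprocity: 11 ≡ 3 and 41 ≡ 1 (mod 4), so (11/41) = +(41/11).
Reduce top mod 11: now compute (8/11).
Pull out 2^3: since 11 ≡ 3 (mod 8), (2/11) = -1, so (2/11)^3 = -1.
Reached (1/11) = 1. Collecting the sign flips along the way, the symbol is -1.

-1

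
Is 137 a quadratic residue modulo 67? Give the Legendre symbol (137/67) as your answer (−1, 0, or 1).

First reduce: 137 ≡ 3 (mod 67).
Reciprocity: 3 ≡ 3 and 67 ≡ 3 (mod 4), so (3/67) = −(67/3).
Reduce top mod 3: now compute (1/3).
Reached (1/3) = 1. Collecting the sign flips along the way, the symbol is -1.

-1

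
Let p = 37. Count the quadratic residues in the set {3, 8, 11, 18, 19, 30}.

3

(3/37) = +1 → QR.
(8/37) = -1 → non-residue.
(11/37) = +1 → QR.
(18/37) = -1 → non-residue.
(19/37) = -1 → non-residue.
(30/37) = +1 → QR.
Total quadratic residues among the 6: 3.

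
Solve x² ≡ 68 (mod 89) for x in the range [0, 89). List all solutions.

89 ≡ 1 (mod 4), so we find a root by search.
Trying successive values, 35² = 1225 ≡ 68 (mod 89). The other root is 89 − 35 = 54.

35, 54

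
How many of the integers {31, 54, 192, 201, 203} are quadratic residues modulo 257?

(31/257) = +1 → QR.
(54/257) = -1 → non-residue.
(192/257) = -1 → non-residue.
(201/257) = -1 → non-residue.
(203/257) = -1 → non-residue.
Total quadratic residues among the 5: 1.

1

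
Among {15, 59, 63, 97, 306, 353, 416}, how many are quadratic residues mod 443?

(15/443) = -1 → non-residue.
(59/443) = +1 → QR.
(63/443) = -1 → non-residue.
(97/443) = -1 → non-residue.
(306/443) = -1 → non-residue.
(353/443) = -1 → non-residue.
(416/443) = -1 → non-residue.
Total quadratic residues among the 7: 1.

1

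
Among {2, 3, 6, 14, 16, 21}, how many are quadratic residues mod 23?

4

(2/23) = +1 → QR.
(3/23) = +1 → QR.
(6/23) = +1 → QR.
(14/23) = -1 → non-residue.
(16/23) = +1 → QR.
(21/23) = -1 → non-residue.
Total quadratic residues among the 6: 4.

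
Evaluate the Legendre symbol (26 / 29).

Pull out 2: since 29 ≡ 5 (mod 8), (2/29) = -1.
Reciprocity: 13 ≡ 1 and 29 ≡ 1 (mod 4), so (13/29) = +(29/13).
Reduce top mod 13: now compute (3/13).
Reciprocity: 3 ≡ 3 and 13 ≡ 1 (mod 4), so (3/13) = +(13/3).
Reduce top mod 3: now compute (1/3).
Reached (1/3) = 1. Collecting the sign flips along the way, the symbol is -1.

-1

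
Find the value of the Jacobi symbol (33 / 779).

-1

Reciprocity: 33 ≡ 1 and 779 ≡ 3 (mod 4), so (33/779) = +(779/33).
Reduce top mod 33: now compute (20/33).
Pull out 2^2: since 33 ≡ 1 (mod 8), (2/33) = +1, so (2/33)^2 = +1.
Reciprocity: 5 ≡ 1 and 33 ≡ 1 (mod 4), so (5/33) = +(33/5).
Reduce top mod 5: now compute (3/5).
Reciprocity: 3 ≡ 3 and 5 ≡ 1 (mod 4), so (3/5) = +(5/3).
Reduce top mod 3: now compute (2/3).
Pull out 2: since 3 ≡ 3 (mod 8), (2/3) = -1.
Reached (1/3) = 1. Collecting the sign flips along the way, the symbol is -1.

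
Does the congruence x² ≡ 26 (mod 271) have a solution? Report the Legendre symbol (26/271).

Pull out 2: since 271 ≡ 7 (mod 8), (2/271) = +1.
Reciprocity: 13 ≡ 1 and 271 ≡ 3 (mod 4), so (13/271) = +(271/13).
Reduce top mod 13: now compute (11/13).
Reciprocity: 11 ≡ 3 and 13 ≡ 1 (mod 4), so (11/13) = +(13/11).
Reduce top mod 11: now compute (2/11).
Pull out 2: since 11 ≡ 3 (mod 8), (2/11) = -1.
Reached (1/11) = 1. Collecting the sign flips along the way, the symbol is -1.

-1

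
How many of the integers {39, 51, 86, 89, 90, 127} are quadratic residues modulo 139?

4

(39/139) = -1 → non-residue.
(51/139) = +1 → QR.
(86/139) = +1 → QR.
(89/139) = +1 → QR.
(90/139) = -1 → non-residue.
(127/139) = +1 → QR.
Total quadratic residues among the 6: 4.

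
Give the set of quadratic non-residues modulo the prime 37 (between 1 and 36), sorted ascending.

2, 5, 6, 8, 13, 14, 15, 17, 18, 19, 20, 22, 23, 24, 29, 31, 32, 35

Square k = 1,…,18 (k and 37−k give the same square):
1²=1, 2²=4, 3²=9, 4²=16, 5²=25, 6²=36, 7²≡12, 8²≡27, 9²≡7, 10²≡26, 11²≡10, 12²≡33, 13²≡21, 14²≡11, 15²≡3, 16²≡34, 17²≡30, 18²≡28 (mod 37).
The residues are {1, 3, 4, 7, 9, 10, 11, 12, 16, 21, 25, 26, 27, 28, 30, 33, 34, 36}; the non-residues are the remaining 18 nonzero classes.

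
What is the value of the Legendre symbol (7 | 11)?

-1

Reciprocity: 7 ≡ 3 and 11 ≡ 3 (mod 4), so (7/11) = −(11/7).
Reduce top mod 7: now compute (4/7).
Pull out 2^2: since 7 ≡ 7 (mod 8), (2/7) = +1, so (2/7)^2 = +1.
Reached (1/7) = 1. Collecting the sign flips along the way, the symbol is -1.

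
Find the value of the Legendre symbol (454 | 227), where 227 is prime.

0

First reduce: 454 ≡ 0 (mod 227).
Top reduces to 0: gcd > 1, so the symbol is 0.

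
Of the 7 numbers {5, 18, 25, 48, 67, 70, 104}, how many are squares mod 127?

4

(5/127) = -1 → non-residue.
(18/127) = +1 → QR.
(25/127) = +1 → QR.
(48/127) = -1 → non-residue.
(67/127) = -1 → non-residue.
(70/127) = +1 → QR.
(104/127) = +1 → QR.
Total quadratic residues among the 7: 4.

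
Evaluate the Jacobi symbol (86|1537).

Pull out 2: since 1537 ≡ 1 (mod 8), (2/1537) = +1.
Reciprocity: 43 ≡ 3 and 1537 ≡ 1 (mod 4), so (43/1537) = +(1537/43).
Reduce top mod 43: now compute (32/43).
Pull out 2^5: since 43 ≡ 3 (mod 8), (2/43) = -1, so (2/43)^5 = -1.
Reached (1/43) = 1. Collecting the sign flips along the way, the symbol is -1.

-1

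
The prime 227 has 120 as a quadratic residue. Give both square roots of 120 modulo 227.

Since 227 ≡ 3 (mod 4), a square root of 120 is 120^((227+1)/4) = 120^57 mod 227.
Repeated squaring: 120^2≡99, 120^4≡40, 120^8≡11, 120^16≡121, 120^32≡113 (mod 227).
120^57 = 120^(32+16+8+1) ≡ 44 (mod 227).
Check: 44² = 1936 ≡ 120 (mod 227). The two roots are 44 and 183.

44, 183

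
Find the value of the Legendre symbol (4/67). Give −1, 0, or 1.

1

Pull out 2^2: since 67 ≡ 3 (mod 8), (2/67) = -1, so (2/67)^2 = +1.
Reached (1/67) = 1. Collecting the sign flips along the way, the symbol is +1.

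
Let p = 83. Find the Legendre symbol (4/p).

Euler's criterion: (4/83) ≡ 4^41 (mod 83).
4^2 ≡ 16 (mod 83)
4^4 ≡ 7 (mod 83)
4^8 ≡ 49 (mod 83)
4^16 ≡ 77 (mod 83)
4^32 ≡ 36 (mod 83)
4^41 = 4^(32+8+1) ≡ 1 (mod 83).
Result is 1, so (4/83) = 1.

1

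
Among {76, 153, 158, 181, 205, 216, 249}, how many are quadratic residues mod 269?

3

(76/269) = -1 → non-residue.
(153/269) = -1 → non-residue.
(158/269) = -1 → non-residue.
(181/269) = -1 → non-residue.
(205/269) = +1 → QR.
(216/269) = +1 → QR.
(249/269) = +1 → QR.
Total quadratic residues among the 7: 3.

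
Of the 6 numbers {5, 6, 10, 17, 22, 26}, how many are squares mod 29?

3

(5/29) = +1 → QR.
(6/29) = +1 → QR.
(10/29) = -1 → non-residue.
(17/29) = -1 → non-residue.
(22/29) = +1 → QR.
(26/29) = -1 → non-residue.
Total quadratic residues among the 6: 3.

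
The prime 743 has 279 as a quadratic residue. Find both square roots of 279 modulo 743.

201, 542

Since 743 ≡ 3 (mod 4), a square root of 279 is 279^((743+1)/4) = 279^186 mod 743.
Repeated squaring: 279^2≡569, 279^4≡556, 279^8≡48, 279^16≡75, 279^32≡424, 279^64≡713, 279^128≡157 (mod 743).
279^186 = 279^(128+32+16+8+2) ≡ 542 (mod 743).
Check: 542² = 293764 ≡ 279 (mod 743). The two roots are 201 and 542.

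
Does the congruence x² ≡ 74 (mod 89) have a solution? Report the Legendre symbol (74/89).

-1

Euler's criterion: (74/89) ≡ 74^44 (mod 89).
74^2 ≡ 47 (mod 89)
74^4 ≡ 73 (mod 89)
74^8 ≡ 78 (mod 89)
74^16 ≡ 32 (mod 89)
74^32 ≡ 45 (mod 89)
74^44 = 74^(32+8+4) ≡ 88 (mod 89).
Result is 88 ≡ −1, so (74/89) = −1.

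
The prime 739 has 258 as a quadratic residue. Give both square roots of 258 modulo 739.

341, 398

Since 739 ≡ 3 (mod 4), a square root of 258 is 258^((739+1)/4) = 258^185 mod 739.
Repeated squaring: 258^2≡54, 258^4≡699, 258^8≡122, 258^16≡104, 258^32≡470, 258^64≡678, 258^128≡26 (mod 739).
258^185 = 258^(128+32+16+8+1) ≡ 341 (mod 739).
Check: 341² = 116281 ≡ 258 (mod 739). The two roots are 341 and 398.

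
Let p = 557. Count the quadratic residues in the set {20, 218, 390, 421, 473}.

1

(20/557) = -1 → non-residue.
(218/557) = -1 → non-residue.
(390/557) = +1 → QR.
(421/557) = -1 → non-residue.
(473/557) = -1 → non-residue.
Total quadratic residues among the 5: 1.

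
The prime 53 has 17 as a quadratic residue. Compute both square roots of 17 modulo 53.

53 ≡ 1 (mod 4), so we find a root by search.
Trying successive values, 21² = 441 ≡ 17 (mod 53). The other root is 53 − 21 = 32.

21, 32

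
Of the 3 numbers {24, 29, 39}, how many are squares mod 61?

1

(24/61) = -1 → non-residue.
(29/61) = -1 → non-residue.
(39/61) = +1 → QR.
Total quadratic residues among the 3: 1.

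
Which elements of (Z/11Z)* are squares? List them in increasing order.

1, 3, 4, 5, 9

Square k = 1,…,5 (k and 11−k give the same square):
1²=1, 2²=4, 3²=9, 4²≡5, 5²≡3 (mod 11).
So the quadratic residues mod 11 are {1, 3, 4, 5, 9}.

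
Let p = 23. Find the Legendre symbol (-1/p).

-1

First reduce: -1 ≡ 22 (mod 23).
Pull out 2: since 23 ≡ 7 (mod 8), (2/23) = +1.
Reciprocity: 11 ≡ 3 and 23 ≡ 3 (mod 4), so (11/23) = −(23/11).
Reduce top mod 11: now compute (1/11).
Reached (1/11) = 1. Collecting the sign flips along the way, the symbol is -1.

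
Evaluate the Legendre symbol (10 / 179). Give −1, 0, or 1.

-1

Pull out 2: since 179 ≡ 3 (mod 8), (2/179) = -1.
Reciprocity: 5 ≡ 1 and 179 ≡ 3 (mod 4), so (5/179) = +(179/5).
Reduce top mod 5: now compute (4/5).
Pull out 2^2: since 5 ≡ 5 (mod 8), (2/5) = -1, so (2/5)^2 = +1.
Reached (1/5) = 1. Collecting the sign flips along the way, the symbol is -1.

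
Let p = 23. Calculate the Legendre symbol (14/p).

Pull out 2: since 23 ≡ 7 (mod 8), (2/23) = +1.
Reciprocity: 7 ≡ 3 and 23 ≡ 3 (mod 4), so (7/23) = −(23/7).
Reduce top mod 7: now compute (2/7).
Pull out 2: since 7 ≡ 7 (mod 8), (2/7) = +1.
Reached (1/7) = 1. Collecting the sign flips along the way, the symbol is -1.

-1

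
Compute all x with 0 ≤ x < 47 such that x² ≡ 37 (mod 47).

Since 47 ≡ 3 (mod 4), a square root of 37 is 37^((47+1)/4) = 37^12 mod 47.
Repeated squaring: 37^2≡6, 37^4≡36, 37^8≡27 (mod 47).
37^12 = 37^(8+4) ≡ 32 (mod 47).
Check: 32² = 1024 ≡ 37 (mod 47). The two roots are 15 and 32.

15, 32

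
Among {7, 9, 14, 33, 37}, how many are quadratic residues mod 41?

(7/41) = -1 → non-residue.
(9/41) = +1 → QR.
(14/41) = -1 → non-residue.
(33/41) = +1 → QR.
(37/41) = +1 → QR.
Total quadratic residues among the 5: 3.

3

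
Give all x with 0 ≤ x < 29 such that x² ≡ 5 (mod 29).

29 ≡ 1 (mod 4), so we find a root by search.
Trying successive values, 11² = 121 ≡ 5 (mod 29). The other root is 29 − 11 = 18.

11, 18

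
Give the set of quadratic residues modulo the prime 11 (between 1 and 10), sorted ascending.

1, 3, 4, 5, 9

Square k = 1,…,5 (k and 11−k give the same square):
1²=1, 2²=4, 3²=9, 4²≡5, 5²≡3 (mod 11).
So the quadratic residues mod 11 are {1, 3, 4, 5, 9}.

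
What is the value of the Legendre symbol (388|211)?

-1

Euler's criterion: (388/211) ≡ 177^105 (mod 211).
177^2 ≡ 101 (mod 211)
177^4 ≡ 73 (mod 211)
177^8 ≡ 54 (mod 211)
177^16 ≡ 173 (mod 211)
177^32 ≡ 178 (mod 211)
177^64 ≡ 34 (mod 211)
177^105 = 177^(64+32+8+1) ≡ 210 (mod 211).
Result is 210 ≡ −1, so (388/211) = −1.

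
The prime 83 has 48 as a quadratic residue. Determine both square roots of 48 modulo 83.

31, 52

Since 83 ≡ 3 (mod 4), a square root of 48 is 48^((83+1)/4) = 48^21 mod 83.
Repeated squaring: 48^2≡63, 48^4≡68, 48^8≡59, 48^16≡78 (mod 83).
48^21 = 48^(16+4+1) ≡ 31 (mod 83).
Check: 31² = 961 ≡ 48 (mod 83). The two roots are 31 and 52.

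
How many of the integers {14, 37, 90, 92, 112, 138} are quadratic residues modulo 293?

(14/293) = +1 → QR.
(37/293) = +1 → QR.
(90/293) = +1 → QR.
(92/293) = -1 → non-residue.
(112/293) = -1 → non-residue.
(138/293) = -1 → non-residue.
Total quadratic residues among the 6: 3.

3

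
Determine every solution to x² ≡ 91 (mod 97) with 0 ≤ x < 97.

97 ≡ 1 (mod 4), so we find a root by search.
Trying successive values, 24² = 576 ≡ 91 (mod 97). The other root is 97 − 24 = 73.

24, 73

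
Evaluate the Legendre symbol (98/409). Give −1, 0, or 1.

Pull out 2: since 409 ≡ 1 (mod 8), (2/409) = +1.
Reciprocity: 49 ≡ 1 and 409 ≡ 1 (mod 4), so (49/409) = +(409/49).
Reduce top mod 49: now compute (17/49).
Reciprocity: 17 ≡ 1 and 49 ≡ 1 (mod 4), so (17/49) = +(49/17).
Reduce top mod 17: now compute (15/17).
Reciprocity: 15 ≡ 3 and 17 ≡ 1 (mod 4), so (15/17) = +(17/15).
Reduce top mod 15: now compute (2/15).
Pull out 2: since 15 ≡ 7 (mod 8), (2/15) = +1.
Reached (1/15) = 1. Collecting the sign flips along the way, the symbol is +1.

1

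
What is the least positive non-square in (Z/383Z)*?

(2/383) = +1, so 2 is a residue.
(3/383) = +1, so 3 is a residue.
(4/383) = +1, so 4 is a residue.
(5/383) = −1, so 5 is the smallest positive non-residue mod 383.

5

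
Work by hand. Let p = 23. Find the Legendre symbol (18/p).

1

Euler's criterion: (18/23) ≡ 18^11 (mod 23).
18^2 ≡ 2 (mod 23)
18^4 ≡ 4 (mod 23)
18^8 ≡ 16 (mod 23)
18^11 = 18^(8+2+1) ≡ 1 (mod 23).
Result is 1, so (18/23) = 1.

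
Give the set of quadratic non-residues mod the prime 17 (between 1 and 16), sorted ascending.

Square k = 1,…,8 (k and 17−k give the same square):
1²=1, 2²=4, 3²=9, 4²=16, 5²≡8, 6²≡2, 7²≡15, 8²≡13 (mod 17).
The residues are {1, 2, 4, 8, 9, 13, 15, 16}; the non-residues are the remaining 8 nonzero classes.

3 5 6 7 10 11 12 14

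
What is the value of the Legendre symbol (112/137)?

1

Pull out 2^4: since 137 ≡ 1 (mod 8), (2/137) = +1, so (2/137)^4 = +1.
Reciprocity: 7 ≡ 3 and 137 ≡ 1 (mod 4), so (7/137) = +(137/7).
Reduce top mod 7: now compute (4/7).
Pull out 2^2: since 7 ≡ 7 (mod 8), (2/7) = +1, so (2/7)^2 = +1.
Reached (1/7) = 1. Collecting the sign flips along the way, the symbol is +1.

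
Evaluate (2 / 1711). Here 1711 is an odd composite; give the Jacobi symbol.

Pull out 2: since 1711 ≡ 7 (mod 8), (2/1711) = +1.
Reached (1/1711) = 1. Collecting the sign flips along the way, the symbol is +1.

1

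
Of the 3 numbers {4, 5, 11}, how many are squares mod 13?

(4/13) = +1 → QR.
(5/13) = -1 → non-residue.
(11/13) = -1 → non-residue.
Total quadratic residues among the 3: 1.

1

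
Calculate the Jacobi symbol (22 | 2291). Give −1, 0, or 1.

Pull out 2: since 2291 ≡ 3 (mod 8), (2/2291) = -1.
Reciprocity: 11 ≡ 3 and 2291 ≡ 3 (mod 4), so (11/2291) = −(2291/11).
Reduce top mod 11: now compute (3/11).
Reciprocity: 3 ≡ 3 and 11 ≡ 3 (mod 4), so (3/11) = −(11/3).
Reduce top mod 3: now compute (2/3).
Pull out 2: since 3 ≡ 3 (mod 8), (2/3) = -1.
Reached (1/3) = 1. Collecting the sign flips along the way, the symbol is +1.

1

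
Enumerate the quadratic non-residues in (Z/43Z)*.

Square k = 1,…,21 (k and 43−k give the same square):
1²=1, 2²=4, 3²=9, 4²=16, 5²=25, 6²=36, 7²≡6, 8²≡21, 9²≡38, 10²≡14, 11²≡35, 12²≡15, 13²≡40, 14²≡24, 15²≡10, 16²≡41, 17²≡31, 18²≡23, 19²≡17, 20²≡13, 21²≡11 (mod 43).
The residues are {1, 4, 6, 9, 10, 11, 13, 14, 15, 16, 17, 21, 23, 24, 25, 31, 35, 36, 38, 40, 41}; the non-residues are the remaining 21 nonzero classes.

2,3,5,7,8,12,18,19,20,22,26,27,28,29,30,32,33,34,37,39,42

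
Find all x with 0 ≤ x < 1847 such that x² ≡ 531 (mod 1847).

Since 1847 ≡ 3 (mod 4), a square root of 531 is 531^((1847+1)/4) = 531^462 mod 1847.
Repeated squaring: 531^2≡1217, 531^4≡1642, 531^8≡1391, 531^16≡1072, 531^32≡350, 531^64≡598, 531^128≡1133, 531^256≡24 (mod 1847).
531^462 = 531^(256+128+64+8+4+2) ≡ 1782 (mod 1847).
Check: 1782² = 3175524 ≡ 531 (mod 1847). The two roots are 65 and 1782.

65, 1782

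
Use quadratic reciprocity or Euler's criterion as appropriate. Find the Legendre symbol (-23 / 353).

1

First reduce: -23 ≡ 330 (mod 353).
Pull out 2: since 353 ≡ 1 (mod 8), (2/353) = +1.
Reciprocity: 165 ≡ 1 and 353 ≡ 1 (mod 4), so (165/353) = +(353/165).
Reduce top mod 165: now compute (23/165).
Reciprocity: 23 ≡ 3 and 165 ≡ 1 (mod 4), so (23/165) = +(165/23).
Reduce top mod 23: now compute (4/23).
Pull out 2^2: since 23 ≡ 7 (mod 8), (2/23) = +1, so (2/23)^2 = +1.
Reached (1/23) = 1. Collecting the sign flips along the way, the symbol is +1.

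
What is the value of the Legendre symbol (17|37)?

Euler's criterion: (17/37) ≡ 17^18 (mod 37).
17^2 ≡ 30 (mod 37)
17^4 ≡ 12 (mod 37)
17^8 ≡ 33 (mod 37)
17^16 ≡ 16 (mod 37)
17^18 = 17^(16+2) ≡ 36 (mod 37).
Result is 36 ≡ −1, so (17/37) = −1.

-1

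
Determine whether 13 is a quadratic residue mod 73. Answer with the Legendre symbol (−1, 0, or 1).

Reciprocity: 13 ≡ 1 and 73 ≡ 1 (mod 4), so (13/73) = +(73/13).
Reduce top mod 13: now compute (8/13).
Pull out 2^3: since 13 ≡ 5 (mod 8), (2/13) = -1, so (2/13)^3 = -1.
Reached (1/13) = 1. Collecting the sign flips along the way, the symbol is -1.

-1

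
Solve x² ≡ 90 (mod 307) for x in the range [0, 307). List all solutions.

Since 307 ≡ 3 (mod 4), a square root of 90 is 90^((307+1)/4) = 90^77 mod 307.
Repeated squaring: 90^2≡118, 90^4≡109, 90^8≡215, 90^16≡175, 90^32≡232, 90^64≡99 (mod 307).
90^77 = 90^(64+8+4+1) ≡ 107 (mod 307).
Check: 107² = 11449 ≡ 90 (mod 307). The two roots are 107 and 200.

107, 200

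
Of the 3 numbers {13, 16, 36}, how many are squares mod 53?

(13/53) = +1 → QR.
(16/53) = +1 → QR.
(36/53) = +1 → QR.
Total quadratic residues among the 3: 3.

3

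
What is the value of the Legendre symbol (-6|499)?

-1

Euler's criterion: (-6/499) ≡ 493^249 (mod 499).
493^2 ≡ 36 (mod 499)
493^4 ≡ 298 (mod 499)
493^8 ≡ 481 (mod 499)
493^16 ≡ 324 (mod 499)
493^32 ≡ 186 (mod 499)
493^64 ≡ 165 (mod 499)
493^128 ≡ 279 (mod 499)
493^249 = 493^(128+64+32+16+8+1) ≡ 498 (mod 499).
Result is 498 ≡ −1, so (-6/499) = −1.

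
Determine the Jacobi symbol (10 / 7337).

Pull out 2: since 7337 ≡ 1 (mod 8), (2/7337) = +1.
Reciprocity: 5 ≡ 1 and 7337 ≡ 1 (mod 4), so (5/7337) = +(7337/5).
Reduce top mod 5: now compute (2/5).
Pull out 2: since 5 ≡ 5 (mod 8), (2/5) = -1.
Reached (1/5) = 1. Collecting the sign flips along the way, the symbol is -1.

-1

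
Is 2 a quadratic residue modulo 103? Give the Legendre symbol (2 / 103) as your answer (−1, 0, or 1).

Euler's criterion: (2/103) ≡ 2^51 (mod 103).
2^2 ≡ 4 (mod 103)
2^4 ≡ 16 (mod 103)
2^8 ≡ 50 (mod 103)
2^16 ≡ 28 (mod 103)
2^32 ≡ 63 (mod 103)
2^51 = 2^(32+16+2+1) ≡ 1 (mod 103).
Result is 1, so (2/103) = 1.

1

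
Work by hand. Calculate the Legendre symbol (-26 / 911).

-1

First reduce: -26 ≡ 885 (mod 911).
Reciprocity: 885 ≡ 1 and 911 ≡ 3 (mod 4), so (885/911) = +(911/885).
Reduce top mod 885: now compute (26/885).
Pull out 2: since 885 ≡ 5 (mod 8), (2/885) = -1.
Reciprocity: 13 ≡ 1 and 885 ≡ 1 (mod 4), so (13/885) = +(885/13).
Reduce top mod 13: now compute (1/13).
Reached (1/13) = 1. Collecting the sign flips along the way, the symbol is -1.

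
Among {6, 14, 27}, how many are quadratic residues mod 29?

1

(6/29) = +1 → QR.
(14/29) = -1 → non-residue.
(27/29) = -1 → non-residue.
Total quadratic residues among the 3: 1.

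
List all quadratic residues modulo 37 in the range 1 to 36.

Square k = 1,…,18 (k and 37−k give the same square):
1²=1, 2²=4, 3²=9, 4²=16, 5²=25, 6²=36, 7²≡12, 8²≡27, 9²≡7, 10²≡26, 11²≡10, 12²≡33, 13²≡21, 14²≡11, 15²≡3, 16²≡34, 17²≡30, 18²≡28 (mod 37).
So the quadratic residues mod 37 are {1, 3, 4, 7, 9, 10, 11, 12, 16, 21, 25, 26, 27, 28, 30, 33, 34, 36}.

1 3 4 7 9 10 11 12 16 21 25 26 27 28 30 33 34 36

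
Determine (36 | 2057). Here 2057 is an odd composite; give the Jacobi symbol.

Pull out 2^2: since 2057 ≡ 1 (mod 8), (2/2057) = +1, so (2/2057)^2 = +1.
Reciprocity: 9 ≡ 1 and 2057 ≡ 1 (mod 4), so (9/2057) = +(2057/9).
Reduce top mod 9: now compute (5/9).
Reciprocity: 5 ≡ 1 and 9 ≡ 1 (mod 4), so (5/9) = +(9/5).
Reduce top mod 5: now compute (4/5).
Pull out 2^2: since 5 ≡ 5 (mod 8), (2/5) = -1, so (2/5)^2 = +1.
Reached (1/5) = 1. Collecting the sign flips along the way, the symbol is +1.

1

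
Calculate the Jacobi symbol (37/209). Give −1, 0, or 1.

Reciprocity: 37 ≡ 1 and 209 ≡ 1 (mod 4), so (37/209) = +(209/37).
Reduce top mod 37: now compute (24/37).
Pull out 2^3: since 37 ≡ 5 (mod 8), (2/37) = -1, so (2/37)^3 = -1.
Reciprocity: 3 ≡ 3 and 37 ≡ 1 (mod 4), so (3/37) = +(37/3).
Reduce top mod 3: now compute (1/3).
Reached (1/3) = 1. Collecting the sign flips along the way, the symbol is -1.

-1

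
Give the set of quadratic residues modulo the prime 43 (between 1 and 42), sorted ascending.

Square k = 1,…,21 (k and 43−k give the same square):
1²=1, 2²=4, 3²=9, 4²=16, 5²=25, 6²=36, 7²≡6, 8²≡21, 9²≡38, 10²≡14, 11²≡35, 12²≡15, 13²≡40, 14²≡24, 15²≡10, 16²≡41, 17²≡31, 18²≡23, 19²≡17, 20²≡13, 21²≡11 (mod 43).
So the quadratic residues mod 43 are {1, 4, 6, 9, 10, 11, 13, 14, 15, 16, 17, 21, 23, 24, 25, 31, 35, 36, 38, 40, 41}.

1 4 6 9 10 11 13 14 15 16 17 21 23 24 25 31 35 36 38 40 41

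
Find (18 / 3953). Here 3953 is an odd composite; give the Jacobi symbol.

Pull out 2: since 3953 ≡ 1 (mod 8), (2/3953) = +1.
Reciprocity: 9 ≡ 1 and 3953 ≡ 1 (mod 4), so (9/3953) = +(3953/9).
Reduce top mod 9: now compute (2/9).
Pull out 2: since 9 ≡ 1 (mod 8), (2/9) = +1.
Reached (1/9) = 1. Collecting the sign flips along the way, the symbol is +1.

1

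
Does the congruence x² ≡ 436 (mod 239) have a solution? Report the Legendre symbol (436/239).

1

First reduce: 436 ≡ 197 (mod 239).
Reciprocity: 197 ≡ 1 and 239 ≡ 3 (mod 4), so (197/239) = +(239/197).
Reduce top mod 197: now compute (42/197).
Pull out 2: since 197 ≡ 5 (mod 8), (2/197) = -1.
Reciprocity: 21 ≡ 1 and 197 ≡ 1 (mod 4), so (21/197) = +(197/21).
Reduce top mod 21: now compute (8/21).
Pull out 2^3: since 21 ≡ 5 (mod 8), (2/21) = -1, so (2/21)^3 = -1.
Reached (1/21) = 1. Collecting the sign flips along the way, the symbol is +1.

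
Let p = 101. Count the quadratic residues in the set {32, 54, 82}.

2

(32/101) = -1 → non-residue.
(54/101) = +1 → QR.
(82/101) = +1 → QR.
Total quadratic residues among the 3: 2.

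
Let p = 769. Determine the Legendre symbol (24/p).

Euler's criterion: (24/769) ≡ 24^384 (mod 769).
24^2 ≡ 576 (mod 769)
24^4 ≡ 337 (mod 769)
24^8 ≡ 526 (mod 769)
24^16 ≡ 605 (mod 769)
24^32 ≡ 750 (mod 769)
24^64 ≡ 361 (mod 769)
24^128 ≡ 360 (mod 769)
24^256 ≡ 408 (mod 769)
24^384 = 24^(256+128) ≡ 1 (mod 769).
Result is 1, so (24/769) = 1.

1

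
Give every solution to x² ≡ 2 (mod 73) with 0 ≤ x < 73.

32, 41

73 ≡ 1 (mod 4), so we find a root by search.
Trying successive values, 32² = 1024 ≡ 2 (mod 73). The other root is 73 − 32 = 41.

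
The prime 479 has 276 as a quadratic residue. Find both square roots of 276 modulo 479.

Since 479 ≡ 3 (mod 4), a square root of 276 is 276^((479+1)/4) = 276^120 mod 479.
Repeated squaring: 276^2≡15, 276^4≡225, 276^8≡330, 276^16≡167, 276^32≡107, 276^64≡432 (mod 479).
276^120 = 276^(64+32+16+8) ≡ 252 (mod 479).
Check: 252² = 63504 ≡ 276 (mod 479). The two roots are 227 and 252.

227, 252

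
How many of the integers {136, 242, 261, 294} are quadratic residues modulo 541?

(136/541) = +1 → QR.
(242/541) = -1 → non-residue.
(261/541) = -1 → non-residue.
(294/541) = -1 → non-residue.
Total quadratic residues among the 4: 1.

1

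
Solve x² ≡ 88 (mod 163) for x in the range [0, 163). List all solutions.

Since 163 ≡ 3 (mod 4), a square root of 88 is 88^((163+1)/4) = 88^41 mod 163.
Repeated squaring: 88^2≡83, 88^4≡43, 88^8≡56, 88^16≡39, 88^32≡54 (mod 163).
88^41 = 88^(32+8+1) ≡ 96 (mod 163).
Check: 96² = 9216 ≡ 88 (mod 163). The two roots are 67 and 96.

67, 96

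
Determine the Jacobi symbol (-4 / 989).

1

First reduce: -4 ≡ 985 (mod 989).
Reciprocity: 985 ≡ 1 and 989 ≡ 1 (mod 4), so (985/989) = +(989/985).
Reduce top mod 985: now compute (4/985).
Pull out 2^2: since 985 ≡ 1 (mod 8), (2/985) = +1, so (2/985)^2 = +1.
Reached (1/985) = 1. Collecting the sign flips along the way, the symbol is +1.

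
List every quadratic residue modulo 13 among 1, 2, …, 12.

Square k = 1,…,6 (k and 13−k give the same square):
1²=1, 2²=4, 3²=9, 4²≡3, 5²≡12, 6²≡10 (mod 13).
So the quadratic residues mod 13 are {1, 3, 4, 9, 10, 12}.

1 3 4 9 10 12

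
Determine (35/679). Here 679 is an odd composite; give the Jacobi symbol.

Reciprocity: 35 ≡ 3 and 679 ≡ 3 (mod 4), so (35/679) = −(679/35).
Reduce top mod 35: now compute (14/35).
Pull out 2: since 35 ≡ 3 (mod 8), (2/35) = -1.
Reciprocity: 7 ≡ 3 and 35 ≡ 3 (mod 4), so (7/35) = −(35/7).
Reduce top mod 7: now compute (0/7).
Top reduces to 0: gcd > 1, so the symbol is 0.

0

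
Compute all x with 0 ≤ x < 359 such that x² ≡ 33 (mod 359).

93, 266

Since 359 ≡ 3 (mod 4), a square root of 33 is 33^((359+1)/4) = 33^90 mod 359.
Repeated squaring: 33^2≡12, 33^4≡144, 33^8≡273, 33^16≡216, 33^32≡345, 33^64≡196 (mod 359).
33^90 = 33^(64+16+8+2) ≡ 266 (mod 359).
Check: 266² = 70756 ≡ 33 (mod 359). The two roots are 93 and 266.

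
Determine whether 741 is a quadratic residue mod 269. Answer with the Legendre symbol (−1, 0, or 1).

First reduce: 741 ≡ 203 (mod 269).
Reciprocity: 203 ≡ 3 and 269 ≡ 1 (mod 4), so (203/269) = +(269/203).
Reduce top mod 203: now compute (66/203).
Pull out 2: since 203 ≡ 3 (mod 8), (2/203) = -1.
Reciprocity: 33 ≡ 1 and 203 ≡ 3 (mod 4), so (33/203) = +(203/33).
Reduce top mod 33: now compute (5/33).
Reciprocity: 5 ≡ 1 and 33 ≡ 1 (mod 4), so (5/33) = +(33/5).
Reduce top mod 5: now compute (3/5).
Reciprocity: 3 ≡ 3 and 5 ≡ 1 (mod 4), so (3/5) = +(5/3).
Reduce top mod 3: now compute (2/3).
Pull out 2: since 3 ≡ 3 (mod 8), (2/3) = -1.
Reached (1/3) = 1. Collecting the sign flips along the way, the symbol is +1.

1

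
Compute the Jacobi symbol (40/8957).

1

Pull out 2^3: since 8957 ≡ 5 (mod 8), (2/8957) = -1, so (2/8957)^3 = -1.
Reciprocity: 5 ≡ 1 and 8957 ≡ 1 (mod 4), so (5/8957) = +(8957/5).
Reduce top mod 5: now compute (2/5).
Pull out 2: since 5 ≡ 5 (mod 8), (2/5) = -1.
Reached (1/5) = 1. Collecting the sign flips along the way, the symbol is +1.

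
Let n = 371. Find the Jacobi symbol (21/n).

0

Reciprocity: 21 ≡ 1 and 371 ≡ 3 (mod 4), so (21/371) = +(371/21).
Reduce top mod 21: now compute (14/21).
Pull out 2: since 21 ≡ 5 (mod 8), (2/21) = -1.
Reciprocity: 7 ≡ 3 and 21 ≡ 1 (mod 4), so (7/21) = +(21/7).
Reduce top mod 7: now compute (0/7).
Top reduces to 0: gcd > 1, so the symbol is 0.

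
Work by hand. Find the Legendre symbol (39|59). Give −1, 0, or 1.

-1

Reciprocity: 39 ≡ 3 and 59 ≡ 3 (mod 4), so (39/59) = −(59/39).
Reduce top mod 39: now compute (20/39).
Pull out 2^2: since 39 ≡ 7 (mod 8), (2/39) = +1, so (2/39)^2 = +1.
Reciprocity: 5 ≡ 1 and 39 ≡ 3 (mod 4), so (5/39) = +(39/5).
Reduce top mod 5: now compute (4/5).
Pull out 2^2: since 5 ≡ 5 (mod 8), (2/5) = -1, so (2/5)^2 = +1.
Reached (1/5) = 1. Collecting the sign flips along the way, the symbol is -1.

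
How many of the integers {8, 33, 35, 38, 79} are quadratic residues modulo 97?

4

(8/97) = +1 → QR.
(33/97) = +1 → QR.
(35/97) = +1 → QR.
(38/97) = -1 → non-residue.
(79/97) = +1 → QR.
Total quadratic residues among the 5: 4.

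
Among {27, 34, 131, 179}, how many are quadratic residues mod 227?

3

(27/227) = +1 → QR.
(34/227) = +1 → QR.
(131/227) = +1 → QR.
(179/227) = -1 → non-residue.
Total quadratic residues among the 4: 3.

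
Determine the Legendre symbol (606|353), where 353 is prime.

Euler's criterion: (606/353) ≡ 253^176 (mod 353).
253^2 ≡ 116 (mod 353)
253^4 ≡ 42 (mod 353)
253^8 ≡ 352 (mod 353)
253^16 ≡ 1 (mod 353)
253^32 ≡ 1 (mod 353)
253^64 ≡ 1 (mod 353)
253^128 ≡ 1 (mod 353)
253^176 = 253^(128+32+16) ≡ 1 (mod 353).
Result is 1, so (606/353) = 1.

1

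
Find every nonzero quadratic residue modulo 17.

Square k = 1,…,8 (k and 17−k give the same square):
1²=1, 2²=4, 3²=9, 4²=16, 5²≡8, 6²≡2, 7²≡15, 8²≡13 (mod 17).
So the quadratic residues mod 17 are {1, 2, 4, 8, 9, 13, 15, 16}.

1, 2, 4, 8, 9, 13, 15, 16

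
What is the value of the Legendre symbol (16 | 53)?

1

Euler's criterion: (16/53) ≡ 16^26 (mod 53).
16^2 ≡ 44 (mod 53)
16^4 ≡ 28 (mod 53)
16^8 ≡ 42 (mod 53)
16^16 ≡ 15 (mod 53)
16^26 = 16^(16+8+2) ≡ 1 (mod 53).
Result is 1, so (16/53) = 1.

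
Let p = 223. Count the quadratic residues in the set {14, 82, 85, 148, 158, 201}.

4

(14/223) = +1 → QR.
(82/223) = +1 → QR.
(85/223) = -1 → non-residue.
(148/223) = +1 → QR.
(158/223) = -1 → non-residue.
(201/223) = +1 → QR.
Total quadratic residues among the 6: 4.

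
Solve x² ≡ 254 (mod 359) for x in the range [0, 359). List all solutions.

Since 359 ≡ 3 (mod 4), a square root of 254 is 254^((359+1)/4) = 254^90 mod 359.
Repeated squaring: 254^2≡255, 254^4≡46, 254^8≡321, 254^16≡8, 254^32≡64, 254^64≡147 (mod 359).
254^90 = 254^(64+16+8+2) ≡ 297 (mod 359).
Check: 297² = 88209 ≡ 254 (mod 359). The two roots are 62 and 297.

62, 297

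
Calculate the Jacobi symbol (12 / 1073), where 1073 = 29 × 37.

-1

Pull out 2^2: since 1073 ≡ 1 (mod 8), (2/1073) = +1, so (2/1073)^2 = +1.
Reciprocity: 3 ≡ 3 and 1073 ≡ 1 (mod 4), so (3/1073) = +(1073/3).
Reduce top mod 3: now compute (2/3).
Pull out 2: since 3 ≡ 3 (mod 8), (2/3) = -1.
Reached (1/3) = 1. Collecting the sign flips along the way, the symbol is -1.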